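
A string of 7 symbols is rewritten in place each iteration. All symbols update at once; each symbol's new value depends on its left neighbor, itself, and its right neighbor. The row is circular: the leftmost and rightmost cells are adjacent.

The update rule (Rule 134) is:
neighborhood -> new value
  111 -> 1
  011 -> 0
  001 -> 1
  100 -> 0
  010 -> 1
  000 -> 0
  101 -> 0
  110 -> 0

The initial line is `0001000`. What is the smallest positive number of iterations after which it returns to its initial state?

iteration 1: 0011000
iteration 2: 0100000
iteration 3: 1100000
iteration 4: 0000001
iteration 5: 0000011
iteration 6: 0000100
iteration 7: 0001100
iteration 8: 0010000
iteration 9: 0110000
iteration 10: 1000000
iteration 11: 1000001
iteration 12: 0000010
iteration 13: 0000110
iteration 14: 0001000

14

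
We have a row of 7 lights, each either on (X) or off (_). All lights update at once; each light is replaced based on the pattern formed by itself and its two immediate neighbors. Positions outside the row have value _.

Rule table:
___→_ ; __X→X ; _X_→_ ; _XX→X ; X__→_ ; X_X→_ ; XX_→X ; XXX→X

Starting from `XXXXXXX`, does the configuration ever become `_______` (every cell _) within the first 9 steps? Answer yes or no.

XXXXXXX  (fixed point — unchanged through step 9)
step 9 is XXXXXXX, still not uniform _

no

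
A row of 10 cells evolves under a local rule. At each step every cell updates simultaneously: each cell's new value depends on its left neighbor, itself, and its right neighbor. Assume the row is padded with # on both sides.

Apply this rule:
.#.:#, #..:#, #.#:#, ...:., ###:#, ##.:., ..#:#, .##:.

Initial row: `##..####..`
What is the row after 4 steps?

#.##.##.##
.#..#..#.#
#########.
########.#

########.#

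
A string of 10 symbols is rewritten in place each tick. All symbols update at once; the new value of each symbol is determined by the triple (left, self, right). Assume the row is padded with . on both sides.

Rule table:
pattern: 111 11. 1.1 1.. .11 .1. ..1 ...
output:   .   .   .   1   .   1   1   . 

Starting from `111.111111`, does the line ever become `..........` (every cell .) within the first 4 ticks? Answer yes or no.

yes

tick 1: ..........
all cells are . at tick 1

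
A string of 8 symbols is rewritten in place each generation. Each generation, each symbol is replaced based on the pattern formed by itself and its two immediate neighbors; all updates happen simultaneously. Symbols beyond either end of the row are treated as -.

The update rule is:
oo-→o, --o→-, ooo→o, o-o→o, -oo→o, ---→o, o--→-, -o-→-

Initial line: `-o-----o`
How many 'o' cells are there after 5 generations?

---ooo--
oo-ooo-o
ooooooo-
ooooooo-  (fixed point — unchanged through generation 5)
count of o: 7

7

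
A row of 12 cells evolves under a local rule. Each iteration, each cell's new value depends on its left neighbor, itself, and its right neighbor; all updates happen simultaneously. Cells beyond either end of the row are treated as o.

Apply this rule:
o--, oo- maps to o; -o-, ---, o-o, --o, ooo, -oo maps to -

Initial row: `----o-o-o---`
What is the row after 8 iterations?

o--------o--
oo--------o-
-oo---------
--oo--------
o--oo-------
oo--oo------
-oo--oo-----
--oo--oo----

--oo--oo----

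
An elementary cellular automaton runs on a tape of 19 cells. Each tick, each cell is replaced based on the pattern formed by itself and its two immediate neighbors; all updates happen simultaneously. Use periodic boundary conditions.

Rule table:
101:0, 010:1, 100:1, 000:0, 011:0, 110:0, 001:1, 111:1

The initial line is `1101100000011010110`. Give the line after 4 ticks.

0011010000110110110

tick 1: 0000010000100010000
tick 2: 0000111001110111000
tick 3: 0001010110100010100
tick 4: 0011010000110110110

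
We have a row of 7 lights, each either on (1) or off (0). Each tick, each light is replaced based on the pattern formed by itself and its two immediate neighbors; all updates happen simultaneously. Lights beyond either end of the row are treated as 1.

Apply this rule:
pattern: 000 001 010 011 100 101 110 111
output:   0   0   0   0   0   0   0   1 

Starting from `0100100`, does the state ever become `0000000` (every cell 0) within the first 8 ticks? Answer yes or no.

tick 1: 0000000
all cells are 0 at tick 1

yes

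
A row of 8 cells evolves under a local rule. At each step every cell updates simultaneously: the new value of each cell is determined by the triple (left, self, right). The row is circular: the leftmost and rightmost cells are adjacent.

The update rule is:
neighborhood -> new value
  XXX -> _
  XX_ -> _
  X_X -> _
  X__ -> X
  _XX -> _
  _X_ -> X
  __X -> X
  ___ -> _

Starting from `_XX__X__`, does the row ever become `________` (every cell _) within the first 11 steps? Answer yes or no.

yes

X__XXXX_
XXX_____
___X___X
X_XXX_XX
________
all cells are _ at step 5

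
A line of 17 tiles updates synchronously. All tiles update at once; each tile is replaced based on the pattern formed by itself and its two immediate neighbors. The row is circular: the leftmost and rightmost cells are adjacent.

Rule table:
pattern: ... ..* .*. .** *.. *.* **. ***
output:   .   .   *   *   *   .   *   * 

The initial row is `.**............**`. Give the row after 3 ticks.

.*****.........**

tick 1: .***...........**
tick 2: .****..........**
tick 3: .*****.........**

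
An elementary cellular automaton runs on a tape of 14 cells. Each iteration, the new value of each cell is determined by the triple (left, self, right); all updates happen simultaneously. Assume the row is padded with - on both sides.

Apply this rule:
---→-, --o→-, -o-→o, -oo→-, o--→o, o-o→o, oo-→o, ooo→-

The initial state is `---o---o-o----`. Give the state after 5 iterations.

---oo--oooo---
----oo----oo--
-----oo----oo-
------oo----oo
-------oo----o

-------oo----o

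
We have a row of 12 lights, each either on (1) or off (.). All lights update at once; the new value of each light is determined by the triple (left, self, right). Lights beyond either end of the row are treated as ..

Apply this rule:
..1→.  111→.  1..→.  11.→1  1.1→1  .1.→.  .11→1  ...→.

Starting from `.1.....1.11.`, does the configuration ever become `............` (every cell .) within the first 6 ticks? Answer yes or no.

yes

........111.
........1.1.
.........1..
............
all cells are . at tick 4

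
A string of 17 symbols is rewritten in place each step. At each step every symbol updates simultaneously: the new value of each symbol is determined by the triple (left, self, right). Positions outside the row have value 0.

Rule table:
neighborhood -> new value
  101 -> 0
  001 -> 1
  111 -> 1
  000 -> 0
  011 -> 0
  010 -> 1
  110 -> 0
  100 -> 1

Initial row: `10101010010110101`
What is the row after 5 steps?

10101011110000101
10101001101001101
10101110001110001
10100101010101011
10111101010101000

10111101010101000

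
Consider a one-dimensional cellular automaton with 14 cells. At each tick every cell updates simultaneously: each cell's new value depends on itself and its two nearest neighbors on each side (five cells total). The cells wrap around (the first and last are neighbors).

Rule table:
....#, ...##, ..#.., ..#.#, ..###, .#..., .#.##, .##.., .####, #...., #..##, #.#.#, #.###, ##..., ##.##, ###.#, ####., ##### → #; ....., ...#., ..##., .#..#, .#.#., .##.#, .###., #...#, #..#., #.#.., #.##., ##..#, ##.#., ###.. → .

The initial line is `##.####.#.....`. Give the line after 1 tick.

..#####..##.##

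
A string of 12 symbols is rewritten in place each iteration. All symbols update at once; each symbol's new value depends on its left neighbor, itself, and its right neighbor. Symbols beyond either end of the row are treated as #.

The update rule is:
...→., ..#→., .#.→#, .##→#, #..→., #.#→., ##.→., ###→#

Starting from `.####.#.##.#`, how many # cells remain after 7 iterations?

4

.###..#.#..#
.##...#.#..#
.#....#.#..#
.#....#.#..#  (fixed point — unchanged through iteration 7)
count of #: 4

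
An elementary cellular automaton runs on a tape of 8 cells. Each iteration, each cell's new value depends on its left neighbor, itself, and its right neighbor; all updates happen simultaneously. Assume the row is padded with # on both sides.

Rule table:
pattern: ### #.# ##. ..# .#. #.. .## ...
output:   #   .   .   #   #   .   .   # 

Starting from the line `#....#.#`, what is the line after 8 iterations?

.#.#....

iteration 1: ..####..
iteration 2: .#.##..#
iteration 3: .#....#.
iteration 4: .#.####.
iteration 5: .#..##..
iteration 6: .#.#...#
iteration 7: .#.#.##.
iteration 8: .#.#....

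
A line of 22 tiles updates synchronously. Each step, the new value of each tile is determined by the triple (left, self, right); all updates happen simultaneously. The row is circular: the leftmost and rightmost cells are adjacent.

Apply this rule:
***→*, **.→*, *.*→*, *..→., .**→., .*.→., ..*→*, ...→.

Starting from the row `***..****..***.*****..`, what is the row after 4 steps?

.**.*.***.*.***.****.*
*.**.*.***.*.***.****.
.*.**.*.***.*.***.****
*.*.**.*.***.*.***.***

*.*.**.*.***.*.***.***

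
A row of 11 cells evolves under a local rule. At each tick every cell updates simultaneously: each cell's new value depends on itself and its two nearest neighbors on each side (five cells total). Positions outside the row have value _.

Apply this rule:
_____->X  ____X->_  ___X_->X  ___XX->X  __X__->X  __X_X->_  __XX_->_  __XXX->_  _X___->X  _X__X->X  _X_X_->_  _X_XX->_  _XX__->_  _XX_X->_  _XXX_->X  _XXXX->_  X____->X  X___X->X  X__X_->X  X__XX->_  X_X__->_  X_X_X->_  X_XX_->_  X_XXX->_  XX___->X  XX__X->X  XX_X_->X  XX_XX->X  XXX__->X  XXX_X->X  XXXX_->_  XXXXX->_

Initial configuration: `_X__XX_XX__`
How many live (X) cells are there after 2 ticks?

7

tick 1: XXX___X__XX
tick 2: _XXXXXXX___
count of X: 7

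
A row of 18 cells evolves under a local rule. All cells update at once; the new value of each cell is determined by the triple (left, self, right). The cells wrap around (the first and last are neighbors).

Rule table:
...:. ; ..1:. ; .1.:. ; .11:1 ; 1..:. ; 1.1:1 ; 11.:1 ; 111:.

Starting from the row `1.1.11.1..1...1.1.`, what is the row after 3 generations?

generation 1: .1.1111........1.1
generation 2: 1.11..1.........1.
generation 3: .111.............1

.111.............1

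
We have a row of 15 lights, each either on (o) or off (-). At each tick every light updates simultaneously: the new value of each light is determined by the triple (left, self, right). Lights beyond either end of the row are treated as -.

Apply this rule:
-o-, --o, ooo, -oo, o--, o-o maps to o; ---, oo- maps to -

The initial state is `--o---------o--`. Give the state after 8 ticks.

-ooo-------ooo-
ooo-o-----ooo-o
oo-ooo---ooo-oo
o-ooo-o-ooo-oo-
oooo-ooooo-oo-o
ooo-ooooo-oo-oo
oo-ooooo-oo-oo-
o-ooooo-oo-oo-o

o-ooooo-oo-oo-o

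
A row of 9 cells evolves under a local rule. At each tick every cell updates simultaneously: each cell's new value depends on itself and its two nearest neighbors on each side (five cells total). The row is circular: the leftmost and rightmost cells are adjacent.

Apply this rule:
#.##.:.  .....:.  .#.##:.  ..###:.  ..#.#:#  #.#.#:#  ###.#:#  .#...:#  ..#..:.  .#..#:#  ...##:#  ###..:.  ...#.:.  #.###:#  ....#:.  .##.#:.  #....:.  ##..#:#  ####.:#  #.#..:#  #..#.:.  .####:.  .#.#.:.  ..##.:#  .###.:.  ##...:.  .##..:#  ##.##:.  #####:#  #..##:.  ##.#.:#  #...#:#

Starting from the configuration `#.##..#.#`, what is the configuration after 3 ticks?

###..#...

...##.#..
..##.###.
###..#...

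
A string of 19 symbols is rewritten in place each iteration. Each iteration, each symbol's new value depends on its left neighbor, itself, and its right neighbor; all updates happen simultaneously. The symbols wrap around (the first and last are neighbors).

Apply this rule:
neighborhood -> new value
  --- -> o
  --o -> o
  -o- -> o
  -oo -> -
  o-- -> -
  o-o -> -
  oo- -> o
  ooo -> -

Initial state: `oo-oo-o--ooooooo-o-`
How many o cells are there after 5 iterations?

6

-o--o-o-o------o-o-
oo-oo-o-o-oooooo-o-
-o--o-o-o------o-o-  (repeats iteration 1; period 2)
iteration 5: -o--o-o-o------o-o-
count of o: 6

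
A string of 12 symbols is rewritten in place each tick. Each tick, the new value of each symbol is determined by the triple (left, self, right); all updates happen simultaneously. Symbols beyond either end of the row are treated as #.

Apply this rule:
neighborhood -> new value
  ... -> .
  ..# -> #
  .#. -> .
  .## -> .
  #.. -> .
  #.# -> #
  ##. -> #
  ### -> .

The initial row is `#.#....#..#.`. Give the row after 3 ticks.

#...#..#.#.#

##....#..#.#
.#...#..#.#.
#...#..#.#.#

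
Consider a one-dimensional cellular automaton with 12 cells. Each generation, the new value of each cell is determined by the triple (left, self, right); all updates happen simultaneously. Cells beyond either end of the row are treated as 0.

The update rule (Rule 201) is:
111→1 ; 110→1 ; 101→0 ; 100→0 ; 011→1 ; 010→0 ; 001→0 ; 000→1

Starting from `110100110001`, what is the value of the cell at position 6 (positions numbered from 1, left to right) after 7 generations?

0

110000110100
110110110001
110110110100
110110110001  (repeats generation 2; period 2)
generation 7: 110110110100
position 6 holds 0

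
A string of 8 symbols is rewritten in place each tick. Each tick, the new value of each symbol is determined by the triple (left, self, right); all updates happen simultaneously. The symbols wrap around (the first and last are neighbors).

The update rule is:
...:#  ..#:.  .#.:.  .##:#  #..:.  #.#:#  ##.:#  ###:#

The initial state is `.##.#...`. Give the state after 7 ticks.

####..##

tick 1: .###..##
tick 2: ####..##
tick 3: ####..##  (fixed point — unchanged through tick 7)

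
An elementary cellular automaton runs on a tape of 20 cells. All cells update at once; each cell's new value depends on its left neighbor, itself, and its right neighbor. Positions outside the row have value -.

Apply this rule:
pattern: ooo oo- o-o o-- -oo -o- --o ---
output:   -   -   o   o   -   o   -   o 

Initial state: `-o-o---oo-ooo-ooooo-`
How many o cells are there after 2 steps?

-ooooo---o---o-----o
------oo-ooo-ooooo-o
count of o: 11

11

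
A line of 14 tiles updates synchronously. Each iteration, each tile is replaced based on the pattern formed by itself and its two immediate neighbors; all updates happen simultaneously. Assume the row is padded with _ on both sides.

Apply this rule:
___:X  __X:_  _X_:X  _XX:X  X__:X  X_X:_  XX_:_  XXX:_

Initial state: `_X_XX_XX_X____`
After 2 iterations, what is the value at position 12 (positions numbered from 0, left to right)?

_

_X_X__X__XXXXX
_X_XX_XX_X____
position 12 holds _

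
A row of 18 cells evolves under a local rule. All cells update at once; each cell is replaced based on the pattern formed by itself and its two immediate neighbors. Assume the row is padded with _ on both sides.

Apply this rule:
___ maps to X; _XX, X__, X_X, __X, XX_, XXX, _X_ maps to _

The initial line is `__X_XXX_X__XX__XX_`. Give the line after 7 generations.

X_________________

generation 1: X_________________
generation 2: __XXXXXXXXXXXXXXXX
generation 3: X_________________  (repeats generation 1; period 2)
generation 7: X_________________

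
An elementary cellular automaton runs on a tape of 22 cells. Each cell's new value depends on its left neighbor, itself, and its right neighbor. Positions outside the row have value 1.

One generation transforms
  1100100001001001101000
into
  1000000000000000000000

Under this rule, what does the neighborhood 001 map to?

0

At position 3 the neighborhood is 001; the next row has 0 there.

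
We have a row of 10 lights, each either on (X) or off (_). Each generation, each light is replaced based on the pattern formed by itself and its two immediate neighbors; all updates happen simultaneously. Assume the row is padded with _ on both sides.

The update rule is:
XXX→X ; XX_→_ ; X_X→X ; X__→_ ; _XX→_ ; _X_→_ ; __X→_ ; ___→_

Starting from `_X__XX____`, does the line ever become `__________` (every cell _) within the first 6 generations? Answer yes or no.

yes

generation 1: __________
all cells are _ at generation 1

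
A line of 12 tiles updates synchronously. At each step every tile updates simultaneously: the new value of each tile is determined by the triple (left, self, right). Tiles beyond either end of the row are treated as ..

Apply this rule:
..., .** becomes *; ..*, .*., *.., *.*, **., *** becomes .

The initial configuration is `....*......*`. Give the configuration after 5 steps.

..*.*.......

step 1: ***...****..
step 2: *...*.*....*
step 3: ..*.....**..
step 4: *...***.*..*
step 5: ..*.*.......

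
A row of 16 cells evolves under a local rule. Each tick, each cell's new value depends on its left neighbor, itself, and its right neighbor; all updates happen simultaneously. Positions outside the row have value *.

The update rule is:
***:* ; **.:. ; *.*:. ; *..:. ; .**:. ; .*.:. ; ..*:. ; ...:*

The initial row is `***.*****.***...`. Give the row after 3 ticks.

tick 1: **...***...*..*.
tick 2: *..*..*..*......
tick 3: ...........****.

...........****.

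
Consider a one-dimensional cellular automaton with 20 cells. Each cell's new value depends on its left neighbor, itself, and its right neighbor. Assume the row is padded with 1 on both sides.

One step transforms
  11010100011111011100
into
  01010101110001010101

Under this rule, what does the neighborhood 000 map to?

At position 7 the neighborhood is 000; the next row has 1 there.

1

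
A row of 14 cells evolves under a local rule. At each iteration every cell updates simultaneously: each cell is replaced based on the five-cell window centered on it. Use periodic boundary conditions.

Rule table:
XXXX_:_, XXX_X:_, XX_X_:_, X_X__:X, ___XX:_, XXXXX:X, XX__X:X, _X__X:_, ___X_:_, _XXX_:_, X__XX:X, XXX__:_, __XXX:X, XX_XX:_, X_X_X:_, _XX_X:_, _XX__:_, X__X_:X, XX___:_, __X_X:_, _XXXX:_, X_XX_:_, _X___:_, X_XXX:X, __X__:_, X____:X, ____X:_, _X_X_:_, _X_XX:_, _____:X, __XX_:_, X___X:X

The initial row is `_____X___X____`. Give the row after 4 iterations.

iteration 1: XXX____X___XXX
iteration 2: X___X____X_X_X
iteration 3: __X___X_______
iteration 4: ____X___XXXXXX

____X___XXXXXX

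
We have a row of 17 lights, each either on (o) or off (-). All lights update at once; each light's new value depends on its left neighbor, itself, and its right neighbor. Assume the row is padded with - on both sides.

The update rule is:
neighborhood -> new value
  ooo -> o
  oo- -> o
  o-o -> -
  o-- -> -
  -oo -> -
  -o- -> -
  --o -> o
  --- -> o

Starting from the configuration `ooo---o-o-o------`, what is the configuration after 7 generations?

---o-oooo-----oo-

generation 1: -oo-oo------ooooo
generation 2: o-o--o-ooooo-oooo
generation 3: ----o---oooo--ooo
generation 4: oooo--oo-ooo-o-oo
generation 5: -ooo-o-o--oo----o
generation 6: o-oo-----o-o-ooo-
generation 7: ---o-oooo-----oo-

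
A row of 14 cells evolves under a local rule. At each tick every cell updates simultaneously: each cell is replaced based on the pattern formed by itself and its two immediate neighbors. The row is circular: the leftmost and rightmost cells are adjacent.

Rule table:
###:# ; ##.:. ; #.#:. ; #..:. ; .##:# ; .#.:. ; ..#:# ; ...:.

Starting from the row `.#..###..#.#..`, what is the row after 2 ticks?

#..###..#.....
..###..#.....#

..###..#.....#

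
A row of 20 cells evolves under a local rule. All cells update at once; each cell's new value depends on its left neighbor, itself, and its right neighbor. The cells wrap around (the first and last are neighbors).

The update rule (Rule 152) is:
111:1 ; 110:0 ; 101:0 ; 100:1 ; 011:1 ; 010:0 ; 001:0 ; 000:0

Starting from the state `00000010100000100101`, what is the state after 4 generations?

00010000000010000010

10000000010000010000
01000000001000001000
00100000000100000100
00010000000010000010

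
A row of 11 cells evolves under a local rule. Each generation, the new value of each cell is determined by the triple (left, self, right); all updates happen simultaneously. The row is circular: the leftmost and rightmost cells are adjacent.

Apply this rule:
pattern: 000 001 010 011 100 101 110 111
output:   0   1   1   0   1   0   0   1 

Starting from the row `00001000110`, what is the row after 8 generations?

00011101001
10101001111
00101110111
11100100010
01011110110
11001100001
10110010010
10001111110

10001111110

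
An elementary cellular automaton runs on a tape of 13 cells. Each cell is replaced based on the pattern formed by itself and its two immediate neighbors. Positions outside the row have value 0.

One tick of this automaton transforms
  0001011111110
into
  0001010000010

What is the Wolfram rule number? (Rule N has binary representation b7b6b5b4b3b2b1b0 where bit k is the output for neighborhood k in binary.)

position 6: 111 → 0  (bit 7 = 0)
position 11: 110 → 1  (bit 6 = 1)
position 4: 101 → 0  (bit 5 = 0)
position 12: 100 → 0  (bit 4 = 0)
position 5: 011 → 1  (bit 3 = 1)
position 3: 010 → 1  (bit 2 = 1)
position 2: 001 → 0  (bit 1 = 0)
position 0: 000 → 0  (bit 0 = 0)
bits b7..b0 = 01001100 = 76

76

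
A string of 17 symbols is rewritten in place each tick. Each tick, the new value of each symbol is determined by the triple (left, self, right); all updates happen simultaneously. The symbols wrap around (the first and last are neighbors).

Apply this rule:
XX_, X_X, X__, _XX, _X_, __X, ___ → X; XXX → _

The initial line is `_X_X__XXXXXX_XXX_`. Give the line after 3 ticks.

XXXXXXX____XXX_XX

XXXXXXX____XXX_XX
______XXXXXX_XXX_
XXXXXXX____XXX_XX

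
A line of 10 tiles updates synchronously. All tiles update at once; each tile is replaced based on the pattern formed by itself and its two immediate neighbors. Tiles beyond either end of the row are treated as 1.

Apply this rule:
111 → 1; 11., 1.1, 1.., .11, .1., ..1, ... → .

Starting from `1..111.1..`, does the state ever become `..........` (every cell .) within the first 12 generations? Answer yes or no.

....1.....
..........
all cells are . at generation 2

yes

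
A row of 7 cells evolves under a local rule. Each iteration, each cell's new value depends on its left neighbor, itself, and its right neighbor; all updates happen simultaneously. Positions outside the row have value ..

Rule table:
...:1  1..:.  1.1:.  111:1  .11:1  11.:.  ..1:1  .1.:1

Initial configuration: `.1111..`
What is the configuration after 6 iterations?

1.1..11

1111..1
111..11
11..11.
1..11..
1.11..1
1.1..11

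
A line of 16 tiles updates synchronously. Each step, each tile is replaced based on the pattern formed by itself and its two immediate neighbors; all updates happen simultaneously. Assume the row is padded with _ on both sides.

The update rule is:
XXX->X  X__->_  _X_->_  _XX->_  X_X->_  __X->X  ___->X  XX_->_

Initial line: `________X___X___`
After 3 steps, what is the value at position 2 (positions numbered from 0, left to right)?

XXXXXXXX__XX__XX
_XXXXXX__X___X__
X_XXXX__X__XX__X
position 2 holds X

X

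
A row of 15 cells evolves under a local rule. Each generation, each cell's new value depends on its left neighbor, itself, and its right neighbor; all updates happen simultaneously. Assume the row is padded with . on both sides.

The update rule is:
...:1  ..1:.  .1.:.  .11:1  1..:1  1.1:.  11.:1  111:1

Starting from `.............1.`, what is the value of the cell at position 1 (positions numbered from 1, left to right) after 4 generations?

generation 1: 111111111111..1
generation 2: 1111111111111..
generation 3: 111111111111111
generation 4: 111111111111111
position 1 holds 1

1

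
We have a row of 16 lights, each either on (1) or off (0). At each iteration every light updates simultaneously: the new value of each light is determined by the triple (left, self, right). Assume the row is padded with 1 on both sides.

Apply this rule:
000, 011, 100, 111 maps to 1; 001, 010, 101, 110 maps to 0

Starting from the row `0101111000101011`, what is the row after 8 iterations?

0001110110000011
1101100101111011
1001010001110011
0100001101101011
0011101001000011
1011000100111011
0010110010110011
1000101000101011

1000101000101011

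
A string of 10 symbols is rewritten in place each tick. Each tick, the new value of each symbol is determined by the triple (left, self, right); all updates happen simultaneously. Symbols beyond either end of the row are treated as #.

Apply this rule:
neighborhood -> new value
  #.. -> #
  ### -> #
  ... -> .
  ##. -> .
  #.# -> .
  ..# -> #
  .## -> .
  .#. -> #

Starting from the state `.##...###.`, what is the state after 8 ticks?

.#......##

...#.#.#..
#.##.#.###
.....#..##
#...####.#
.#.#.##...
.#.#...#.#
.#.##.##..
.#......##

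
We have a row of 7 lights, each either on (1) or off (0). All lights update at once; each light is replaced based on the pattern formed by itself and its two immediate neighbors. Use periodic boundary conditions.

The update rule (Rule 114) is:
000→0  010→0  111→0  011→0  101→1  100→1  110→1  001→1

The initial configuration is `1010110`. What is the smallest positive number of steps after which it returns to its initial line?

7

0101011
1010101
1101010
0110101
1011010
0101101
1010110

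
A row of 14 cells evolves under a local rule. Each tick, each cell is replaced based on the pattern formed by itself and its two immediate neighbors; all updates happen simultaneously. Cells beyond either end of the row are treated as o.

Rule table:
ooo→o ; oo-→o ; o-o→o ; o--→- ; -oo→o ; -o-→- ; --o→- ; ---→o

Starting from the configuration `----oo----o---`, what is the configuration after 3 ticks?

tick 1: -oo-oo-oo---o-
tick 2: ooooooooo-o--o
tick 3: oooooooooo---o

oooooooooo---o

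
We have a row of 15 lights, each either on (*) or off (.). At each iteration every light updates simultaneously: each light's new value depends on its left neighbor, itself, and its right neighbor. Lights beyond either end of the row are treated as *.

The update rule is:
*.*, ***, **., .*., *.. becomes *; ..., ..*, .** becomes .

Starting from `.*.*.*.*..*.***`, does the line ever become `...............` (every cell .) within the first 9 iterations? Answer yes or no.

no

*********.**.**
**********.**.*
***********.**.
************.**
*************.*
**************.
***************
***************  (fixed point — unchanged through iteration 9)
iteration 9 is ***************, still not uniform .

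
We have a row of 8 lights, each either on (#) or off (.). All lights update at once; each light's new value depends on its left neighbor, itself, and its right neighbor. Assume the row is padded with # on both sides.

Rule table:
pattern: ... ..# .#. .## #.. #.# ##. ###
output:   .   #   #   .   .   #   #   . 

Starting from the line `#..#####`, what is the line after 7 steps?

....#.#.

step 1: #.#.....
step 2: ###....#
step 3: ..#...#.
step 4: .##..###
step 5: #.#.#...
step 6: #####..#
step 7: ....#.#.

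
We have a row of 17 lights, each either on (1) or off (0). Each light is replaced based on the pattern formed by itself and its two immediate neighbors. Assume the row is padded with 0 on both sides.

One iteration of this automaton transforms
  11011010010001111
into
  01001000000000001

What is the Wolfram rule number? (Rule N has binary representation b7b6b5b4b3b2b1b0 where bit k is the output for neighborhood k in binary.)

64

position 14: 111 → 0  (bit 7 = 0)
position 1: 110 → 1  (bit 6 = 1)
position 2: 101 → 0  (bit 5 = 0)
position 7: 100 → 0  (bit 4 = 0)
position 0: 011 → 0  (bit 3 = 0)
position 6: 010 → 0  (bit 2 = 0)
position 8: 001 → 0  (bit 1 = 0)
position 11: 000 → 0  (bit 0 = 0)
bits b7..b0 = 01000000 = 64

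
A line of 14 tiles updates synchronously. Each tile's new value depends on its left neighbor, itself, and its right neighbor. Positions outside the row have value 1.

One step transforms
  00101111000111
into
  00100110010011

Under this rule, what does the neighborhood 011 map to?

0

At position 4 the neighborhood is 011; the next row has 0 there.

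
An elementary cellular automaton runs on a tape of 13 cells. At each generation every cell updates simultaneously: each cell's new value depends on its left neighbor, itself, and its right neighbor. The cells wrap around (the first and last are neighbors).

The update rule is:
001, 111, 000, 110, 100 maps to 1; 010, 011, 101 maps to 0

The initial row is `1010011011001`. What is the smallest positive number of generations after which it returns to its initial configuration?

26

1001101001110
0110100110110
1010011010011
1001101001101
1110100110100
0110011010011
0011101001101
1101100110100
0100111010011
0011011001101
1101001110100
0100110110011
0011010011101
1101001101100
0100110100111
0011010011011
1101001101001
1100110100110
0111010011010
1011001101001
1001110100110
0110110011010
1010011101001
1001101100110
0110100111010
1010011011001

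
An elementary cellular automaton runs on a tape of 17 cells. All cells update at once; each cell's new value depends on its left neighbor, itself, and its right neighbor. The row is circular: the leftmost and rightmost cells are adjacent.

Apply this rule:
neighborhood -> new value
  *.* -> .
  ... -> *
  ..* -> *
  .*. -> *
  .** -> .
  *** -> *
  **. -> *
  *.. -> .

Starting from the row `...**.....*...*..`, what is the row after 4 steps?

..*.*.*..**.*.*.*

***.*.*****.***.*
***.*..****..**..
.**.*.*.***.*.*.*
..*.*.*..**.*.*.*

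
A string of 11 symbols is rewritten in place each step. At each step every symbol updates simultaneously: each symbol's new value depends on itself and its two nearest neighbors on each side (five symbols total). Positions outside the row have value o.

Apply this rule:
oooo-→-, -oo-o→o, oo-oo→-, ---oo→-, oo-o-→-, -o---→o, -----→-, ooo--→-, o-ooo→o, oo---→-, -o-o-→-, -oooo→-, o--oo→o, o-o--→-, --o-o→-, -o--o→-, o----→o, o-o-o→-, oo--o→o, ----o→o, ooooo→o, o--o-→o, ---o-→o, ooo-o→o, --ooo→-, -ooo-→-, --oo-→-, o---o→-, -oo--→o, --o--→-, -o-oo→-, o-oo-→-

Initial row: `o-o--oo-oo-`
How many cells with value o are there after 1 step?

4

o---o-o--o-
count of o: 4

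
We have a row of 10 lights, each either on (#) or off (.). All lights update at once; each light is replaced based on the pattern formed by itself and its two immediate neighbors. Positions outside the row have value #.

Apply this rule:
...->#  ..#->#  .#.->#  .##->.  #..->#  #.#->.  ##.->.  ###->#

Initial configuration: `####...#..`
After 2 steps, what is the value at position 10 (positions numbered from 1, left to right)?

#

###.######
##...#####
position 10 holds #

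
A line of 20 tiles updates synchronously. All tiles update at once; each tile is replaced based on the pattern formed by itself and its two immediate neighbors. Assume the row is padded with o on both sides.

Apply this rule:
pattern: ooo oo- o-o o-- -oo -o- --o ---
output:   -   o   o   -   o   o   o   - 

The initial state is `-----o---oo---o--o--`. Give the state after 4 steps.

-ooooo------o------o

step 1: ----oo--ooo--oo-oo-o
step 2: ---ooo-oo-o-oooooooo
step 3: --oo-oooooooo-------
step 4: -ooooo------o------o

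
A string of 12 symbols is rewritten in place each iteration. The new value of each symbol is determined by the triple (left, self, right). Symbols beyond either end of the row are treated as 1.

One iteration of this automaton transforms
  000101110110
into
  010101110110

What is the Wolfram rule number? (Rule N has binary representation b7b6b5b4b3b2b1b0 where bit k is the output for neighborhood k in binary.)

position 6: 111 → 1  (bit 7 = 1)
position 7: 110 → 1  (bit 6 = 1)
position 4: 101 → 0  (bit 5 = 0)
position 0: 100 → 0  (bit 4 = 0)
position 5: 011 → 1  (bit 3 = 1)
position 3: 010 → 1  (bit 2 = 1)
position 2: 001 → 0  (bit 1 = 0)
position 1: 000 → 1  (bit 0 = 1)
bits b7..b0 = 11001101 = 205

205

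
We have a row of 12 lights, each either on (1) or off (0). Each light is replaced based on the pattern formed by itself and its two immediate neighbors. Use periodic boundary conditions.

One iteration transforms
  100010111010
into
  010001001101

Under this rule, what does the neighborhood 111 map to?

0

At position 7 the neighborhood is 111; the next row has 0 there.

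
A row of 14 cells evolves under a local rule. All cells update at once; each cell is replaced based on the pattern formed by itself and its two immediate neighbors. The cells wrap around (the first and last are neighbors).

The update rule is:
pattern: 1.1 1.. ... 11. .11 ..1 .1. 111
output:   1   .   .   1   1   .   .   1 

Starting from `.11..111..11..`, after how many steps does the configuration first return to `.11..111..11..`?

.11..111..11..

1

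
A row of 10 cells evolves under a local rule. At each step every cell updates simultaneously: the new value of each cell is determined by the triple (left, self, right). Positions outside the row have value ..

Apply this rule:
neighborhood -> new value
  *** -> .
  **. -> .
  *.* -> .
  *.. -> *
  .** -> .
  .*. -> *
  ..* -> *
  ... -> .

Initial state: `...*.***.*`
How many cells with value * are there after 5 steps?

2

..**.....*
.*..*...**
******.*..
.......**.
......*..*
count of *: 2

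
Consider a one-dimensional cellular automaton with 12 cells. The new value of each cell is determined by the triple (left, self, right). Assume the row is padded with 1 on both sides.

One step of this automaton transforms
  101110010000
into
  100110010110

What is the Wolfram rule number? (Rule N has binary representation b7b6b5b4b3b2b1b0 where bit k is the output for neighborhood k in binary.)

position 3: 111 → 1  (bit 7 = 1)
position 0: 110 → 1  (bit 6 = 1)
position 1: 101 → 0  (bit 5 = 0)
position 5: 100 → 0  (bit 4 = 0)
position 2: 011 → 0  (bit 3 = 0)
position 7: 010 → 1  (bit 2 = 1)
position 6: 001 → 0  (bit 1 = 0)
position 9: 000 → 1  (bit 0 = 1)
bits b7..b0 = 11000101 = 197

197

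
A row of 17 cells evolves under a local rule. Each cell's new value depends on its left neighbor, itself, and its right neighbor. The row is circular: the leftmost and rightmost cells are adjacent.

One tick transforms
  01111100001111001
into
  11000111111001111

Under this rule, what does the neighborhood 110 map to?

1

At position 5 the neighborhood is 110; the next row has 1 there.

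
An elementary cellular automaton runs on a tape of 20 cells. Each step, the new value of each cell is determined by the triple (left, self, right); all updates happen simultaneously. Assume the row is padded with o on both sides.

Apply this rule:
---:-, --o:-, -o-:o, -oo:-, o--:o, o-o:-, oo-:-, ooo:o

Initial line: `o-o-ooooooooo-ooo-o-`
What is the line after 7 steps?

--o--ooooooo---o--o-
o-oo--ooooo-o--oo-o-
----o--ooo--oo----o-
o---oo--o-o---o---o-
-o----o-o-oo--oo--o-
-oo---o-o---o---o-o-
---o--o-oo--oo--o-o-

---o--o-oo--oo--o-o-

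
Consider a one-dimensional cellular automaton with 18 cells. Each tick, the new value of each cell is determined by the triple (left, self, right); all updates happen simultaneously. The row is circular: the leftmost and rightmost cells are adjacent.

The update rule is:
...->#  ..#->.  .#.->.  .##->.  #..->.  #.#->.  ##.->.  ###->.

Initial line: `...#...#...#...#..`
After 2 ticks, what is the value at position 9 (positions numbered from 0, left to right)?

.

tick 1: ##...#...#...#...#
tick 2: ...#...#...#...#..
position 9 holds .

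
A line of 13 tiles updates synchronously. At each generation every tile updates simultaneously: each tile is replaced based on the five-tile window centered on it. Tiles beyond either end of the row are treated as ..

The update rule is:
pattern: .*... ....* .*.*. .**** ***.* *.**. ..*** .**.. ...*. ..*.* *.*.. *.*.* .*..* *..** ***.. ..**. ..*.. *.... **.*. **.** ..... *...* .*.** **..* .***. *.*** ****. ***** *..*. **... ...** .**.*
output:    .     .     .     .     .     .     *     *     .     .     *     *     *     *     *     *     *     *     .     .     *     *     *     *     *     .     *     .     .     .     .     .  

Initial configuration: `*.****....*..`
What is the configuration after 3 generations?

.*..**.*..*.*
.****..**...*
.*.******.*.*

.*.******.*.*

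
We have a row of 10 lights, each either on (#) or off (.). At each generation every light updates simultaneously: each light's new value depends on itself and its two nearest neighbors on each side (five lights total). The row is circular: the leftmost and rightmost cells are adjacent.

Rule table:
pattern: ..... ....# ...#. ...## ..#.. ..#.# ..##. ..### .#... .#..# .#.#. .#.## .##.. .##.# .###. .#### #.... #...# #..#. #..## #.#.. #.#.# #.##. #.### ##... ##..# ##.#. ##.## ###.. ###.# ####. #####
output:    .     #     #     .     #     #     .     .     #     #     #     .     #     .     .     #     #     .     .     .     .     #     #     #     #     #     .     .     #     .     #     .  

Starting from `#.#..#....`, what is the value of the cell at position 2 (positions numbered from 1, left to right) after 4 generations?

.

##.#.#####
#..#.##...
##.#.###.#
...#.#...#
position 2 holds .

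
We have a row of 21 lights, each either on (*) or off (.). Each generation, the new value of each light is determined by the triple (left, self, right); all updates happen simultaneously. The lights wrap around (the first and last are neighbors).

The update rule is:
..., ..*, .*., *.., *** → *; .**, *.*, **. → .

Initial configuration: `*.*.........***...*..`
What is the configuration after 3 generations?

generation 1: *.**********.*.******
generation 2: ...********..*..*****
generation 3: ***.******.*****.***.

***.******.*****.***.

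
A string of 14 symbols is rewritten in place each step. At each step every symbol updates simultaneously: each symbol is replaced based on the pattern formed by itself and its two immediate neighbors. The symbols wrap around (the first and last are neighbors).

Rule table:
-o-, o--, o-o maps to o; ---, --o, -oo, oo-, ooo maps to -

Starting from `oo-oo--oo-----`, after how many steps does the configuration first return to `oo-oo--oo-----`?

14

--o--o---o----
--oo-oo--oo---
----o--o---o--
----oo-oo--oo-
------o--o---o
o-----oo-oo--o
-o------o--o--
-oo-----oo-oo-
---o------o--o
o--oo-----oo-o
-o---o------o-
-oo--oo-----oo
o--o---o------
oo-oo--oo-----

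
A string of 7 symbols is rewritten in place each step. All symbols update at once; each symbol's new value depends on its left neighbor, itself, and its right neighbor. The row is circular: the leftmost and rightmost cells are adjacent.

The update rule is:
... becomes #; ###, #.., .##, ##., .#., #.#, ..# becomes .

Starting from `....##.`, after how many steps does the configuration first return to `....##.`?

###....
....##.

2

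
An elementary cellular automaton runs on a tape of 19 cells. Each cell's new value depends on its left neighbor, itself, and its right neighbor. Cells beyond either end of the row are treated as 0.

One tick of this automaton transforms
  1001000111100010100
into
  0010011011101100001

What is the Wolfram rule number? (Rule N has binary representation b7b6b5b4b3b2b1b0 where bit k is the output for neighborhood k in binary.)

position 8: 111 → 1  (bit 7 = 1)
position 10: 110 → 1  (bit 6 = 1)
position 15: 101 → 0  (bit 5 = 0)
position 1: 100 → 0  (bit 4 = 0)
position 7: 011 → 0  (bit 3 = 0)
position 0: 010 → 0  (bit 2 = 0)
position 2: 001 → 1  (bit 1 = 1)
position 5: 000 → 1  (bit 0 = 1)
bits b7..b0 = 11000011 = 195

195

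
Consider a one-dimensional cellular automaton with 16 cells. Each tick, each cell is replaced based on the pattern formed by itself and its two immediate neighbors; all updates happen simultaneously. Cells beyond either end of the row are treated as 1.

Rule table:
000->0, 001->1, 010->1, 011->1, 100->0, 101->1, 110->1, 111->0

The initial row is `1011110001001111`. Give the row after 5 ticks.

0100001100110011

1110010011011000
0010110111111001
0111111100001011
1100000100011110
0100001100110011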